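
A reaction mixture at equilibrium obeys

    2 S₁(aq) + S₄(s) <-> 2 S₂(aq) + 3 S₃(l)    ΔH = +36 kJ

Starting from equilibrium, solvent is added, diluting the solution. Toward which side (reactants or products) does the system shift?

Dilution scales every aqueous concentration by the same factor. Δn_aq = 2 − 2 = 0, so Q is unchanged — no shift.

no shift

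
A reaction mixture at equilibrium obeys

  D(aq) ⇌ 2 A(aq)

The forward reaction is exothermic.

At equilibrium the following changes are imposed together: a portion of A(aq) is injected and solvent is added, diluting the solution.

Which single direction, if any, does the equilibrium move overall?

Adding A (aq), a product, drives the reaction to the left.
Dilution lowers every aqueous concentration by the same factor. Δn_aq = 2 − 1 = +1, so the system shifts toward the side with more dissolved moles — to the right.
The individual effects push in opposite directions; without quantitative information the net direction cannot be determined.

cannot be determined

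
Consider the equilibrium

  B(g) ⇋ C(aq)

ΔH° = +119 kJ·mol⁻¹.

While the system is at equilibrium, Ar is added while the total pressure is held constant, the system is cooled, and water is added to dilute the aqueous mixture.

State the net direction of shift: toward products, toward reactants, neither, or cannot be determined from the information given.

cannot be determined

Adding inert gas at constant total pressure expands the volume and lowers every reacting partial pressure. With Δn_gas = 0 − 1 = -1, Q moves away from K toward the side with fewer gas moles, so the system shifts toward the side with more gas moles — to the left.
The forward reaction is endothermic. Lowering T favours the exothermic direction — shift to the left.
Dilution lowers every aqueous concentration by the same factor. Δn_aq = 1 − 0 = +1, so the system shifts toward the side with more dissolved moles — to the right.
The individual effects push in opposite directions; without quantitative information the net direction cannot be determined.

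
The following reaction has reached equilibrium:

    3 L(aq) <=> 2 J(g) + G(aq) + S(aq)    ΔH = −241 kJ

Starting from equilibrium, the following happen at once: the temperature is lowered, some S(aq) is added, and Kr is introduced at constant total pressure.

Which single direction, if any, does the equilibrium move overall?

The forward reaction is exothermic. Lowering T favours the exothermic direction — shift to the right.
Adding S (aq), a product, drives the reaction to the left.
Adding inert gas at constant total pressure expands the volume and lowers every reacting partial pressure. With Δn_gas = 2 − 0 = +2, Q moves away from K toward the side with fewer gas moles, so the system shifts toward the side with more gas moles — to the right.
The individual effects push in opposite directions; without quantitative information the net direction cannot be determined.

cannot be determined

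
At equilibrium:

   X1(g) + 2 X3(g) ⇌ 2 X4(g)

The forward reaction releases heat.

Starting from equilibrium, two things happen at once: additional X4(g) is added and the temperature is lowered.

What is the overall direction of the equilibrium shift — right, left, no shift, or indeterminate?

Adding X4 (g), a product, drives the reaction to the left.
The forward reaction is exothermic. Lowering T favours the exothermic direction — shift to the right.
The individual effects push in opposite directions; without quantitative information the net direction cannot be determined.

cannot be determined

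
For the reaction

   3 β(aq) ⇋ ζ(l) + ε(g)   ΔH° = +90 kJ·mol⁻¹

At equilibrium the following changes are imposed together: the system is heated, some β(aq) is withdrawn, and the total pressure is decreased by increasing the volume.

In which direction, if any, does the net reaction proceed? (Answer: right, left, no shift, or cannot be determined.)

The forward reaction is endothermic. Raising T favours the endothermic direction — shift to the right.
Removing β (aq), a reactant, drives the reaction to the left.
Gas moles: reactants 0, products 1 (Δn_gas = +1). Expansion shifts the system toward the side with more moles of gas — to the right.
The individual effects push in opposite directions; without quantitative information the net direction cannot be determined.

cannot be determined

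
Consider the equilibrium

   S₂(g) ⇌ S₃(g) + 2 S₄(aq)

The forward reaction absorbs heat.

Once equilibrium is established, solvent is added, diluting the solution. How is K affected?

unchanged

The equilibrium constant depends only on temperature. This perturbation may move the position of equilibrium, but since T is unchanged, K itself is unchanged.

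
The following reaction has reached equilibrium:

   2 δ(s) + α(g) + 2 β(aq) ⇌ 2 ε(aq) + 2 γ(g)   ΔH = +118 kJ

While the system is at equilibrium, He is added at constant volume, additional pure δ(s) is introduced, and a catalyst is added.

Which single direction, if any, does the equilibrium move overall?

no shift

At constant volume, adding an inert gas leaves every reacting species' partial pressure unchanged, so Q is unchanged — no shift from this change.
δ is a pure solid; its activity is 1 regardless of amount, so Q is unaffected — no shift from this change.
A catalyst speeds both forward and reverse rates equally; it changes neither Q nor K — no shift from this change.
None of the changes alters Q relative to K, so there is no net shift.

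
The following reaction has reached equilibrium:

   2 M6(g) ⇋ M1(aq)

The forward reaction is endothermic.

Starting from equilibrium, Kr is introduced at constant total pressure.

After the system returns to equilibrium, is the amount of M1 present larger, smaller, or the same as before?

Adding inert gas at constant total pressure expands the volume and lowers every reacting partial pressure. With Δn_gas = 0 − 2 = -2, Q moves away from K toward the side with fewer gas moles, so the system shifts toward the side with more gas moles — to the left.
The net shift is to the left. M1 is a product, so its amount decreases.

decreases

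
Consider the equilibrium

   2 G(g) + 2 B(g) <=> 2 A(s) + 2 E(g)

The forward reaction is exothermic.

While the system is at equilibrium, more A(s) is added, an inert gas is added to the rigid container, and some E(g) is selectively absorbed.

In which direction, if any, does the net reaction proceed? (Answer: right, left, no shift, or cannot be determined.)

right

A is a pure solid; its activity is 1 regardless of amount, so Q is unaffected — no shift from this change.
At constant volume, adding an inert gas leaves every reacting species' partial pressure unchanged, so Q is unchanged — no shift from this change.
Removing E (g), a product, drives the reaction to the right.
Only the nonzero effect(s) matter; the net shift is to the right.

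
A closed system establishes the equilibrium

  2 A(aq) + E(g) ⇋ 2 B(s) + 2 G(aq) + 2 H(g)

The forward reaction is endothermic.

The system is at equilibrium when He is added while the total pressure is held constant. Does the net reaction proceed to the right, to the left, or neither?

Adding inert gas at constant total pressure expands the volume and lowers every reacting partial pressure. With Δn_gas = 2 − 1 = +1, Q moves away from K toward the side with fewer gas moles, so the system shifts toward the side with more gas moles — to the right.

right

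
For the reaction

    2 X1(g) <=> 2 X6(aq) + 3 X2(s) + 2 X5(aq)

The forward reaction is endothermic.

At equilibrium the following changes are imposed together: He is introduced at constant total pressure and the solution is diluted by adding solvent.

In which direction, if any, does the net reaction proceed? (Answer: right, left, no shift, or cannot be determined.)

cannot be determined

Adding inert gas at constant total pressure expands the volume and lowers every reacting partial pressure. With Δn_gas = 0 − 2 = -2, Q moves away from K toward the side with fewer gas moles, so the system shifts toward the side with more gas moles — to the left.
Dilution lowers every aqueous concentration by the same factor. Δn_aq = 4 − 0 = +4, so the system shifts toward the side with more dissolved moles — to the right.
The individual effects push in opposite directions; without quantitative information the net direction cannot be determined.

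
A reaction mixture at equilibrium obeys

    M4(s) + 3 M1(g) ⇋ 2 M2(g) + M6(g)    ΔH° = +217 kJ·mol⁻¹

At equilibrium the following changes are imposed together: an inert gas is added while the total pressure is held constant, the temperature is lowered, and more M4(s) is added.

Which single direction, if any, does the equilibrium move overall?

Adding inert gas at constant total pressure expands the volume, scaling every reacting partial pressure by the same factor. Δn_gas = 3 − 3 = 0, so Q is unchanged — no shift.
The forward reaction is endothermic. Lowering T favours the exothermic direction — shift to the left.
M4 is a pure solid; its activity is 1 regardless of amount, so Q is unaffected — no shift from this change.
Only the nonzero effect(s) matter; the net shift is to the left.

left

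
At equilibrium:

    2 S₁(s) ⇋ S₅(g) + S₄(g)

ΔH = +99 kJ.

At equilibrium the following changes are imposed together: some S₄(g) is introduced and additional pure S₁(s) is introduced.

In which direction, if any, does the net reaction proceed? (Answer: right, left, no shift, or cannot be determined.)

left

Adding S₄ (g), a product, drives the reaction to the left.
S₁ is a pure solid; its activity is 1 regardless of amount, so Q is unaffected — no shift from this change.
Only the nonzero effect(s) matter; the net shift is to the left.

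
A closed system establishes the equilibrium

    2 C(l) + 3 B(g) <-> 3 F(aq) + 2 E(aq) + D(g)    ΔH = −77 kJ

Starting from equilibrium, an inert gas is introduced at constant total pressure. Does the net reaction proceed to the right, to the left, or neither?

Adding inert gas at constant total pressure expands the volume and lowers every reacting partial pressure. With Δn_gas = 1 − 3 = -2, Q moves away from K toward the side with fewer gas moles, so the system shifts toward the side with more gas moles — to the left.

left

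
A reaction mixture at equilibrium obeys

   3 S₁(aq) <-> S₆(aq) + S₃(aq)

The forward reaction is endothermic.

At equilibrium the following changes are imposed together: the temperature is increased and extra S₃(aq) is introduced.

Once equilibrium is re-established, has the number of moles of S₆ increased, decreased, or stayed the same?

The forward reaction is endothermic. Raising T favours the endothermic direction — shift to the right.
Adding S₃ (aq), a product, drives the reaction to the left.
The two effects oppose each other, so the net shift — and hence the change in S₆ — cannot be determined from the given information.

cannot be determined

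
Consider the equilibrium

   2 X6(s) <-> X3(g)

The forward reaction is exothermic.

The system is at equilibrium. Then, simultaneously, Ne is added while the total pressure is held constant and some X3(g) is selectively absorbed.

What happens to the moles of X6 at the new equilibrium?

decreases

Adding inert gas at constant total pressure expands the volume and lowers every reacting partial pressure. With Δn_gas = 1 − 0 = +1, Q moves away from K toward the side with fewer gas moles, so the system shifts toward the side with more gas moles — to the right.
Removing X3 (g), a product, drives the reaction to the right.
The net shift is to the right. X6 is a reactant, so its amount decreases.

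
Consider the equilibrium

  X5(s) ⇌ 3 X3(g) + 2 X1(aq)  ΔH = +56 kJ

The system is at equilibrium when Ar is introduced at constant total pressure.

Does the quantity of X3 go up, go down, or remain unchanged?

increases

Adding inert gas at constant total pressure expands the volume and lowers every reacting partial pressure. With Δn_gas = 3 − 0 = +3, Q moves away from K toward the side with fewer gas moles, so the system shifts toward the side with more gas moles — to the right.
The net shift is to the right. X3 is a product, so its amount increases.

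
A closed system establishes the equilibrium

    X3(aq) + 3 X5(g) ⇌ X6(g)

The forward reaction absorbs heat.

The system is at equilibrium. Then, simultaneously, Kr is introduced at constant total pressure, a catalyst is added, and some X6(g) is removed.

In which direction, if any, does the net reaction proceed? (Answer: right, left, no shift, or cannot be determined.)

cannot be determined

Adding inert gas at constant total pressure expands the volume and lowers every reacting partial pressure. With Δn_gas = 1 − 3 = -2, Q moves away from K toward the side with fewer gas moles, so the system shifts toward the side with more gas moles — to the left.
A catalyst speeds both forward and reverse rates equally; it changes neither Q nor K — no shift from this change.
Removing X6 (g), a product, drives the reaction to the right.
The individual effects push in opposite directions; without quantitative information the net direction cannot be determined.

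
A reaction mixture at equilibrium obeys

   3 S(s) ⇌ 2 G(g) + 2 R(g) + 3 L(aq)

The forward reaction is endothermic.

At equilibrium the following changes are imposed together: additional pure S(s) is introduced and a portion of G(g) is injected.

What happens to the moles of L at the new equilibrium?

decreases

S is a pure solid; its activity is 1 regardless of amount, so Q is unaffected — no shift from this change.
Adding G (g), a product, drives the reaction to the left.
The net shift is to the left. L is a product, so its amount decreases.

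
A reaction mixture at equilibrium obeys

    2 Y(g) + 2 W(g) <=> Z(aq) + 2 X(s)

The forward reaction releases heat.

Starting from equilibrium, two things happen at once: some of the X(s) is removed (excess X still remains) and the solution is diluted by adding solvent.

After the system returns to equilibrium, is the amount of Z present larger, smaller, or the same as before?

X is a pure solid; its activity is 1 regardless of amount, so Q is unaffected — no shift from this change.
Dilution lowers every aqueous concentration by the same factor. Δn_aq = 1 − 0 = +1, so the system shifts toward the side with more dissolved moles — to the right.
The net shift is to the right. Z is a product, so its amount increases.

increases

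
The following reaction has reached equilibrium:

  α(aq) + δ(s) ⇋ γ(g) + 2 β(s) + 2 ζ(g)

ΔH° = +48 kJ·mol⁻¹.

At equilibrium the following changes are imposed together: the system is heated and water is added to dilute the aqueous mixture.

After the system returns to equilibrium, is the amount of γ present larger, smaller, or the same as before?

cannot be determined

The forward reaction is endothermic. Raising T favours the endothermic direction — shift to the right.
Dilution lowers every aqueous concentration by the same factor. Δn_aq = 0 − 1 = -1, so the system shifts toward the side with more dissolved moles — to the left.
The two effects oppose each other, so the net shift — and hence the change in γ — cannot be determined from the given information.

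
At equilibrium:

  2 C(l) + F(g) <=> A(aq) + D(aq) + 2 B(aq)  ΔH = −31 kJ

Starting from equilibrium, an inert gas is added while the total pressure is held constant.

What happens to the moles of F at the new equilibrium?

increases

Adding inert gas at constant total pressure expands the volume and lowers every reacting partial pressure. With Δn_gas = 0 − 1 = -1, Q moves away from K toward the side with fewer gas moles, so the system shifts toward the side with more gas moles — to the left.
The net shift is to the left. F is a reactant, so its amount increases.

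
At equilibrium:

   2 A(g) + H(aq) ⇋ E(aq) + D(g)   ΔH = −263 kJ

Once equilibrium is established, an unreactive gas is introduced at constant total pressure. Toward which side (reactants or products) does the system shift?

Adding inert gas at constant total pressure expands the volume and lowers every reacting partial pressure. With Δn_gas = 1 − 2 = -1, Q moves away from K toward the side with fewer gas moles, so the system shifts toward the side with more gas moles — to the left.

left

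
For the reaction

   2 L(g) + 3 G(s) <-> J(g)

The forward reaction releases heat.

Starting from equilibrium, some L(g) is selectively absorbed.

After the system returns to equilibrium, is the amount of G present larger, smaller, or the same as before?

Removing L (g), a reactant, drives the reaction to the left.
The net shift is to the left. G is a reactant, so its amount increases.

increases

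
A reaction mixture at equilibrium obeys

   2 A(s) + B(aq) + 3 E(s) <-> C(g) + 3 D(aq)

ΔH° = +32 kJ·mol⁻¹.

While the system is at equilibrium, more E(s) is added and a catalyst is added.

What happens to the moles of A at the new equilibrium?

unchanged

E is a pure solid; its activity is 1 regardless of amount, so Q is unaffected — no shift from this change.
A catalyst speeds both forward and reverse rates equally; it changes neither Q nor K — no shift from this change.
No net shift occurs, so the amount of A is unchanged.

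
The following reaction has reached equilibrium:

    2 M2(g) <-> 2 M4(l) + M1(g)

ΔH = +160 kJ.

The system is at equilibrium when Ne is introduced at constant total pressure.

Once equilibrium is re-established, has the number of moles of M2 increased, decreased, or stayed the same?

increases

Adding inert gas at constant total pressure expands the volume and lowers every reacting partial pressure. With Δn_gas = 1 − 2 = -1, Q moves away from K toward the side with fewer gas moles, so the system shifts toward the side with more gas moles — to the left.
The net shift is to the left. M2 is a reactant, so its amount increases.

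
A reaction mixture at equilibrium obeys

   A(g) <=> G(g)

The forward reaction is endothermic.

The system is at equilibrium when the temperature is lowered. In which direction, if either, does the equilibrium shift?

The forward reaction is endothermic. Lowering T favours the exothermic direction — shift to the left.

left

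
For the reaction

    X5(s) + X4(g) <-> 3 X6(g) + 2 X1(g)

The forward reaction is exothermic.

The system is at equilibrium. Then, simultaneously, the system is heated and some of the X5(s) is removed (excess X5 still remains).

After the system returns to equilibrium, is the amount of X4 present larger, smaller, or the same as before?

The forward reaction is exothermic. Raising T favours the endothermic direction — shift to the left.
X5 is a pure solid; its activity is 1 regardless of amount, so Q is unaffected — no shift from this change.
The net shift is to the left. X4 is a reactant, so its amount increases.

increases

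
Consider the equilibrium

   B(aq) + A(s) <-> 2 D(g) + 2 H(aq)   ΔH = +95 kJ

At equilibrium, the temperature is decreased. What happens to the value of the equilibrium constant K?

K depends on temperature via the van 't Hoff relation. The forward reaction is endothermic, so lowering T decreases K.

decreases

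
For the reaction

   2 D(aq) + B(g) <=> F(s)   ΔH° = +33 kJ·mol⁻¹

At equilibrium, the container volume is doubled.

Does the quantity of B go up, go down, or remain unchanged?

increases

Gas moles: reactants 1, products 0 (Δn_gas = -1). Expansion shifts the system toward the side with more moles of gas — to the left.
The net shift is to the left. B is a reactant, so its amount increases.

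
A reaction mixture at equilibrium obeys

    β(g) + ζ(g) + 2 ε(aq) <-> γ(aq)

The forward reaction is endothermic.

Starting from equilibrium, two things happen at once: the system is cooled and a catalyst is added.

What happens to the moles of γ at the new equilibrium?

decreases

The forward reaction is endothermic. Lowering T favours the exothermic direction — shift to the left.
A catalyst speeds both forward and reverse rates equally; it changes neither Q nor K — no shift from this change.
The net shift is to the left. γ is a product, so its amount decreases.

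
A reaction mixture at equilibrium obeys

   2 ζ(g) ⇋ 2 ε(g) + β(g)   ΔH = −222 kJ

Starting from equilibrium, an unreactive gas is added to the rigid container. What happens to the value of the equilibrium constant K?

unchanged

The equilibrium constant depends only on temperature. This perturbation changes neither the position of equilibrium nor K.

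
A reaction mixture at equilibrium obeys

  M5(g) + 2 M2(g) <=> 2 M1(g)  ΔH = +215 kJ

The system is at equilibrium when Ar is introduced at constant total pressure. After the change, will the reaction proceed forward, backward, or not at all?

left

Adding inert gas at constant total pressure expands the volume and lowers every reacting partial pressure. With Δn_gas = 2 − 3 = -1, Q moves away from K toward the side with fewer gas moles, so the system shifts toward the side with more gas moles — to the left.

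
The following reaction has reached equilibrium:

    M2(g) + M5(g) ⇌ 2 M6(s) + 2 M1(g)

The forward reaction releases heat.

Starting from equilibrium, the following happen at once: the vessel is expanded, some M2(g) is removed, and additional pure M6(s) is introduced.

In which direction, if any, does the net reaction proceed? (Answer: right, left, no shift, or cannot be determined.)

left

Gas moles: reactants 2, products 2. Δn_gas = 0, so a volume change leaves Q equal to K — no shift from this change.
Removing M2 (g), a reactant, drives the reaction to the left.
M6 is a pure solid; its activity is 1 regardless of amount, so Q is unaffected — no shift from this change.
Only the nonzero effect(s) matter; the net shift is to the left.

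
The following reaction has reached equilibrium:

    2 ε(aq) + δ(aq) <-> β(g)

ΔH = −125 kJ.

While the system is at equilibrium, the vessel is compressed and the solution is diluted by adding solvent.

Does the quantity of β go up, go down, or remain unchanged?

decreases

Gas moles: reactants 0, products 1 (Δn_gas = +1). Compression shifts the system toward the side with fewer moles of gas — to the left.
Dilution lowers every aqueous concentration by the same factor. Δn_aq = 0 − 3 = -3, so the system shifts toward the side with more dissolved moles — to the left.
The net shift is to the left. β is a product, so its amount decreases.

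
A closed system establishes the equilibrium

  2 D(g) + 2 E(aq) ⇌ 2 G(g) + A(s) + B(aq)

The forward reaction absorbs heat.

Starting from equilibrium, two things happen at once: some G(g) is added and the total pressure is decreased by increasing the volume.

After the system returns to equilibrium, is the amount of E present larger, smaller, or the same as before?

Adding G (g), a product, drives the reaction to the left.
Gas moles: reactants 2, products 2. Δn_gas = 0, so a volume change leaves Q equal to K — no shift from this change.
The net shift is to the left. E is a reactant, so its amount increases.

increases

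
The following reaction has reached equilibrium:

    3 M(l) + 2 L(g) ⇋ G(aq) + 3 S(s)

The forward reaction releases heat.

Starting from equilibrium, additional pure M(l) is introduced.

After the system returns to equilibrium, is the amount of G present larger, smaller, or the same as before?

M is a pure liquid; its activity is 1 regardless of amount, so Q is unaffected — no shift from this change.
No net shift occurs, so the amount of G is unchanged.

unchanged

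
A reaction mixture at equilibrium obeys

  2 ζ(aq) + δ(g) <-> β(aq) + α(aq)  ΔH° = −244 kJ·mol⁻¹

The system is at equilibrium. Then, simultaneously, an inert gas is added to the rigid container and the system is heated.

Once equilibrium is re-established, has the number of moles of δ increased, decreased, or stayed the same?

At constant volume, adding an inert gas leaves every reacting species' partial pressure unchanged, so Q is unchanged — no shift from this change.
The forward reaction is exothermic. Raising T favours the endothermic direction — shift to the left.
The net shift is to the left. δ is a reactant, so its amount increases.

increases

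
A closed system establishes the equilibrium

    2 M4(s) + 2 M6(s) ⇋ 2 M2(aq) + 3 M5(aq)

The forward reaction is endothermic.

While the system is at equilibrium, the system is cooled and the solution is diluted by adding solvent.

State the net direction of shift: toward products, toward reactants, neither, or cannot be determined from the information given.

The forward reaction is endothermic. Lowering T favours the exothermic direction — shift to the left.
Dilution lowers every aqueous concentration by the same factor. Δn_aq = 5 − 0 = +5, so the system shifts toward the side with more dissolved moles — to the right.
The individual effects push in opposite directions; without quantitative information the net direction cannot be determined.

cannot be determined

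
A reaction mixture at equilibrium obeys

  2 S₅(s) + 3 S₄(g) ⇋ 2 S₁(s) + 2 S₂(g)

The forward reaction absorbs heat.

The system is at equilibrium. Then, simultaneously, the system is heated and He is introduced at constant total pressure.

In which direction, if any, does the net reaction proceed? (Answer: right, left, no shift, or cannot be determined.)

cannot be determined

The forward reaction is endothermic. Raising T favours the endothermic direction — shift to the right.
Adding inert gas at constant total pressure expands the volume and lowers every reacting partial pressure. With Δn_gas = 2 − 3 = -1, Q moves away from K toward the side with fewer gas moles, so the system shifts toward the side with more gas moles — to the left.
The individual effects push in opposite directions; without quantitative information the net direction cannot be determined.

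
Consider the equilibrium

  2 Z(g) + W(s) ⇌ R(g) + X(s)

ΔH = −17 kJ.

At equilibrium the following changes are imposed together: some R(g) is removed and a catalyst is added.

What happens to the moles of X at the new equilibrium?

increases

Removing R (g), a product, drives the reaction to the right.
A catalyst speeds both forward and reverse rates equally; it changes neither Q nor K — no shift from this change.
The net shift is to the right. X is a product, so its amount increases.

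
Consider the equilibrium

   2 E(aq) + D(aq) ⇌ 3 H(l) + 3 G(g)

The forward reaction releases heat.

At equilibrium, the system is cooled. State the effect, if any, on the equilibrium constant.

increases

K depends on temperature via the van 't Hoff relation. The forward reaction is exothermic, so lowering T increases K.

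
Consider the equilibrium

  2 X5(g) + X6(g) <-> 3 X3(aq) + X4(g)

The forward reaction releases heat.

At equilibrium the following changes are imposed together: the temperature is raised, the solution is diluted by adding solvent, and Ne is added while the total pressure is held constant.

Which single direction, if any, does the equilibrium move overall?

The forward reaction is exothermic. Raising T favours the endothermic direction — shift to the left.
Dilution lowers every aqueous concentration by the same factor. Δn_aq = 3 − 0 = +3, so the system shifts toward the side with more dissolved moles — to the right.
Adding inert gas at constant total pressure expands the volume and lowers every reacting partial pressure. With Δn_gas = 1 − 3 = -2, Q moves away from K toward the side with fewer gas moles, so the system shifts toward the side with more gas moles — to the left.
The individual effects push in opposite directions; without quantitative information the net direction cannot be determined.

cannot be determined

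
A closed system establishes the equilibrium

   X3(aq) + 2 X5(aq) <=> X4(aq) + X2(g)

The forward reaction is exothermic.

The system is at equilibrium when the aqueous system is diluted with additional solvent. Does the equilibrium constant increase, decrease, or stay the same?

The equilibrium constant depends only on temperature. This perturbation may move the position of equilibrium, but since T is unchanged, K itself is unchanged.

unchanged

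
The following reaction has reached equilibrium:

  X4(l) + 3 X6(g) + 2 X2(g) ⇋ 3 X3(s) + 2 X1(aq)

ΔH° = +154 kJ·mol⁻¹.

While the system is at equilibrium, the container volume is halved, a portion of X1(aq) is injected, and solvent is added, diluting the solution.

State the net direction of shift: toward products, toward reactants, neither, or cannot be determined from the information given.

cannot be determined

Gas moles: reactants 5, products 0 (Δn_gas = -5). Compression shifts the system toward the side with fewer moles of gas — to the right.
Adding X1 (aq), a product, drives the reaction to the left.
Dilution lowers every aqueous concentration by the same factor. Δn_aq = 2 − 0 = +2, so the system shifts toward the side with more dissolved moles — to the right.
The individual effects push in opposite directions; without quantitative information the net direction cannot be determined.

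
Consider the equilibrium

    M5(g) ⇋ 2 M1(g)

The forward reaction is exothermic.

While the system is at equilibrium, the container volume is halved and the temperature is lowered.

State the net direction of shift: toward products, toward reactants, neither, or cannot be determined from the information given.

Gas moles: reactants 1, products 2 (Δn_gas = +1). Compression shifts the system toward the side with fewer moles of gas — to the left.
The forward reaction is exothermic. Lowering T favours the exothermic direction — shift to the right.
The individual effects push in opposite directions; without quantitative information the net direction cannot be determined.

cannot be determined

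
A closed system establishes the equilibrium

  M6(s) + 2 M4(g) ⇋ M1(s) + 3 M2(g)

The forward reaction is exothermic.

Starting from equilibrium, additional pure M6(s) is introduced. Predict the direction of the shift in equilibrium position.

M6 is a pure solid; its activity is 1 regardless of amount, so Q is unaffected — no shift from this change.

no shift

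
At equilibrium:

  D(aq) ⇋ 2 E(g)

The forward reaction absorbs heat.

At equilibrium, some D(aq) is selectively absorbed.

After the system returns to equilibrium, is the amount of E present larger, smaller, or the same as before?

decreases

Removing D (aq), a reactant, drives the reaction to the left.
The net shift is to the left. E is a product, so its amount decreases.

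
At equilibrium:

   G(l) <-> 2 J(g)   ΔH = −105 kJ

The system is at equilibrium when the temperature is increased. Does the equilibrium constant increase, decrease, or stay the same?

K depends on temperature via the van 't Hoff relation. The forward reaction is exothermic, so raising T decreases K.

decreases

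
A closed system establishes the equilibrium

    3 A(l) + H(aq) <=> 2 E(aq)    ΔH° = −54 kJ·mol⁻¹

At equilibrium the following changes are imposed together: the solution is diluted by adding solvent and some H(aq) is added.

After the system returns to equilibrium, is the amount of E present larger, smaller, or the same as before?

increases

Dilution lowers every aqueous concentration by the same factor. Δn_aq = 2 − 1 = +1, so the system shifts toward the side with more dissolved moles — to the right.
Adding H (aq), a reactant, drives the reaction to the right.
The net shift is to the right. E is a product, so its amount increases.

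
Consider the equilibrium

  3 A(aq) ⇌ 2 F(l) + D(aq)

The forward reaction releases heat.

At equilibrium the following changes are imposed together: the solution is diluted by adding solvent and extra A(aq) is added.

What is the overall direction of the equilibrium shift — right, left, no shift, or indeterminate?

Dilution lowers every aqueous concentration by the same factor. Δn_aq = 1 − 3 = -2, so the system shifts toward the side with more dissolved moles — to the left.
Adding A (aq), a reactant, drives the reaction to the right.
The individual effects push in opposite directions; without quantitative information the net direction cannot be determined.

cannot be determined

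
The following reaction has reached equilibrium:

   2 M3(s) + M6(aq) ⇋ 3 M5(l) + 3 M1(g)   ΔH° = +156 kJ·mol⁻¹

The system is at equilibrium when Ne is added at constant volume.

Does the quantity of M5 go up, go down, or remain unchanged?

unchanged

At constant volume, adding an inert gas leaves every reacting species' partial pressure unchanged, so Q is unchanged — no shift from this change.
No net shift occurs, so the amount of M5 is unchanged.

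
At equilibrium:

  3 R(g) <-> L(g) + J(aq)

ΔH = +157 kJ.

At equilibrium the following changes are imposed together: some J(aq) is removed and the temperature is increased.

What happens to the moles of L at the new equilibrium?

Removing J (aq), a product, drives the reaction to the right.
The forward reaction is endothermic. Raising T favours the endothermic direction — shift to the right.
The net shift is to the right. L is a product, so its amount increases.

increases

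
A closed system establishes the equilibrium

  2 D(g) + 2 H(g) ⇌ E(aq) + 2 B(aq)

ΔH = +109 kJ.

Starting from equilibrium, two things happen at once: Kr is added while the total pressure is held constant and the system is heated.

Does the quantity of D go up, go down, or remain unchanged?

Adding inert gas at constant total pressure expands the volume and lowers every reacting partial pressure. With Δn_gas = 0 − 4 = -4, Q moves away from K toward the side with fewer gas moles, so the system shifts toward the side with more gas moles — to the left.
The forward reaction is endothermic. Raising T favours the endothermic direction — shift to the right.
The two effects oppose each other, so the net shift — and hence the change in D — cannot be determined from the given information.

cannot be determined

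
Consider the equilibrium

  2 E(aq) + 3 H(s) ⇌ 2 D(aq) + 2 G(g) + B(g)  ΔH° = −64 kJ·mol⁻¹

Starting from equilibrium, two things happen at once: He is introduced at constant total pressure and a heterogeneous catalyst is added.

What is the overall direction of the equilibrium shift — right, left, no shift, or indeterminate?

Adding inert gas at constant total pressure expands the volume and lowers every reacting partial pressure. With Δn_gas = 3 − 0 = +3, Q moves away from K toward the side with fewer gas moles, so the system shifts toward the side with more gas moles — to the right.
A catalyst speeds both forward and reverse rates equally; it changes neither Q nor K — no shift from this change.
Only the nonzero effect(s) matter; the net shift is to the right.

right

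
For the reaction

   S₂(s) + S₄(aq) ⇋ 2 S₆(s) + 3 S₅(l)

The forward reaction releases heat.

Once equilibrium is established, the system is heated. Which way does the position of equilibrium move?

left

The forward reaction is exothermic. Raising T favours the endothermic direction — shift to the left.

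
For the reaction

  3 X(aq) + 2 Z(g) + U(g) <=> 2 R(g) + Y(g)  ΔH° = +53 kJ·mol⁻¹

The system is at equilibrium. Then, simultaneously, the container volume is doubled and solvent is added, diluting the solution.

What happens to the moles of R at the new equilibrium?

Gas moles: reactants 3, products 3. Δn_gas = 0, so a volume change leaves Q equal to K — no shift from this change.
Dilution lowers every aqueous concentration by the same factor. Δn_aq = 0 − 3 = -3, so the system shifts toward the side with more dissolved moles — to the left.
The net shift is to the left. R is a product, so its amount decreases.

decreases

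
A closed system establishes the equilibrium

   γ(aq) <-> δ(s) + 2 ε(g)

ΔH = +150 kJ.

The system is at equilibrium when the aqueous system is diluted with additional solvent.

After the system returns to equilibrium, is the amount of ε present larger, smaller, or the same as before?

decreases

Dilution lowers every aqueous concentration by the same factor. Δn_aq = 0 − 1 = -1, so the system shifts toward the side with more dissolved moles — to the left.
The net shift is to the left. ε is a product, so its amount decreases.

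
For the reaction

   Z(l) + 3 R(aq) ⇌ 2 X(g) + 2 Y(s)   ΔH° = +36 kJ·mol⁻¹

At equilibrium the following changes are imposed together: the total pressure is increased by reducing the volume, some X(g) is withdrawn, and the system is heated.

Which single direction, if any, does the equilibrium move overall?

cannot be determined

Gas moles: reactants 0, products 2 (Δn_gas = +2). Compression shifts the system toward the side with fewer moles of gas — to the left.
Removing X (g), a product, drives the reaction to the right.
The forward reaction is endothermic. Raising T favours the endothermic direction — shift to the right.
The individual effects push in opposite directions; without quantitative information the net direction cannot be determined.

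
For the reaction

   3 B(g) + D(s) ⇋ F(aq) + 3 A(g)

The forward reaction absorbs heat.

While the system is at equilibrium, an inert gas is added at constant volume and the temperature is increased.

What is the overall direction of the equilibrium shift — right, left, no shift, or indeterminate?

right

At constant volume, adding an inert gas leaves every reacting species' partial pressure unchanged, so Q is unchanged — no shift from this change.
The forward reaction is endothermic. Raising T favours the endothermic direction — shift to the right.
Only the nonzero effect(s) matter; the net shift is to the right.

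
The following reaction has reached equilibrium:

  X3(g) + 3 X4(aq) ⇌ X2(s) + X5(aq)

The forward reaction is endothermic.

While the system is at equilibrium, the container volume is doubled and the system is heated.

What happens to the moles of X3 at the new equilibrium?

cannot be determined

Gas moles: reactants 1, products 0 (Δn_gas = -1). Expansion shifts the system toward the side with more moles of gas — to the left.
The forward reaction is endothermic. Raising T favours the endothermic direction — shift to the right.
The two effects oppose each other, so the net shift — and hence the change in X3 — cannot be determined from the given information.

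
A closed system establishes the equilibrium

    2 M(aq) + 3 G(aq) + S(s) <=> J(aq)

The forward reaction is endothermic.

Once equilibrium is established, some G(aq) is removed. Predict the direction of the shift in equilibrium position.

Removing G (aq), a reactant, drives the reaction to the left.

left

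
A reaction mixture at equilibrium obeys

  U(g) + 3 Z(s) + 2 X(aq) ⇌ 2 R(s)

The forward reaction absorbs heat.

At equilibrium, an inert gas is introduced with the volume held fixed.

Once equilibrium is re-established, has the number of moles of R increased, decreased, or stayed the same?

At constant volume, adding an inert gas leaves every reacting species' partial pressure unchanged, so Q is unchanged — no shift from this change.
No net shift occurs, so the amount of R is unchanged.

unchanged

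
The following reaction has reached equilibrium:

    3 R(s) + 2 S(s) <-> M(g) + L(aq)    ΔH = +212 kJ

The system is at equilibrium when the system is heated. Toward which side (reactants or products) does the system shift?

The forward reaction is endothermic. Raising T favours the endothermic direction — shift to the right.

right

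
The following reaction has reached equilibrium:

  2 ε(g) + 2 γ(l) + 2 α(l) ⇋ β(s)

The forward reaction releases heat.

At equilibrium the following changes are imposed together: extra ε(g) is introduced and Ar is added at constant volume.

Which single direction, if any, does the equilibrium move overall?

Adding ε (g), a reactant, drives the reaction to the right.
At constant volume, adding an inert gas leaves every reacting species' partial pressure unchanged, so Q is unchanged — no shift from this change.
Only the nonzero effect(s) matter; the net shift is to the right.

right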